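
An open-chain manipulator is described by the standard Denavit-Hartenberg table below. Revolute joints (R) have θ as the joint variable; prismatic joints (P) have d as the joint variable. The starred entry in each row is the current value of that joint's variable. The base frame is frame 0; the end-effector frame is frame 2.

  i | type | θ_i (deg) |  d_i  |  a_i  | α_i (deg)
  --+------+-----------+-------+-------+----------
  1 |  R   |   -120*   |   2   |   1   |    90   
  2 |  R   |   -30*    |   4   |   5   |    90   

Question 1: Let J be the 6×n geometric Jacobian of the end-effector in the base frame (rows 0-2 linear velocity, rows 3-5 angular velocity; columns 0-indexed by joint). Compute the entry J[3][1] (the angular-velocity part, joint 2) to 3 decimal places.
-0.866

axis z_1 = (-0.8660,0.5000,0.0000); lever o_n−o_1 = (-5.6292,-1.7500,-2.5000)
cross product → J_v[:, 1] = (-1.2500,-2.1651,4.3301)
J_ω[:, 1] = z_1
entry J[3][1] = -0.8660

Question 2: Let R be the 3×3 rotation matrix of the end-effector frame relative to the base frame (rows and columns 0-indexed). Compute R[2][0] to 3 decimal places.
End-effector x-axis (col 0 of R) = (-0.4330,-0.7500,-0.5000)
R[2][0] = -0.5000

-0.500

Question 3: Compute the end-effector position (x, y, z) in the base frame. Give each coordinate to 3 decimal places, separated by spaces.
-6.129 -2.616 -0.500

after link 1: o_1 = (-0.5000, -0.8660, 2.0000)
after link 2: o_2 = (-6.1292, -2.6160, -0.5000)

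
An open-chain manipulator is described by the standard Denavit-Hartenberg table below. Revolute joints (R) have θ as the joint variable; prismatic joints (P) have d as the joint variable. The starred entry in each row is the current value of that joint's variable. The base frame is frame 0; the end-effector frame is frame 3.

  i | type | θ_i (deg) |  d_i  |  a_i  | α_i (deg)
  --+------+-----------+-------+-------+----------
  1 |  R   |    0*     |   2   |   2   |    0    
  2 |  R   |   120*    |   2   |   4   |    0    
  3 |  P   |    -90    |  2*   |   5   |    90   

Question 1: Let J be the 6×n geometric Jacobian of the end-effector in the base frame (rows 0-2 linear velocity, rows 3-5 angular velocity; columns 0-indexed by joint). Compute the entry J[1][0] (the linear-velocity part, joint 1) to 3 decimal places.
axis z_0 = ẑ; lever o_n−o_0 = (4.3301,5.9641,6.0000)
cross product → J_v[:, 0] = (-5.9641,4.3301,0.0000)
J_ω[:, 0] = z_0
entry J[1][0] = 4.3301

4.330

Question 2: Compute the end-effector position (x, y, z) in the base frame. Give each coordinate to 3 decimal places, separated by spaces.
after link 1: o_1 = (2.0000, 0.0000, 2.0000)
after link 2: o_2 = (0.0000, 3.4641, 4.0000)
after link 3: o_3 = (4.3301, 5.9641, 6.0000)

4.330 5.964 6.000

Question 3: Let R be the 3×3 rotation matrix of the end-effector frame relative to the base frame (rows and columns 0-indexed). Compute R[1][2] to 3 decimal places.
End-effector z-axis (col 2 of R) = (0.5000,-0.8660,0.0000)
R[1][2] = -0.8660

-0.866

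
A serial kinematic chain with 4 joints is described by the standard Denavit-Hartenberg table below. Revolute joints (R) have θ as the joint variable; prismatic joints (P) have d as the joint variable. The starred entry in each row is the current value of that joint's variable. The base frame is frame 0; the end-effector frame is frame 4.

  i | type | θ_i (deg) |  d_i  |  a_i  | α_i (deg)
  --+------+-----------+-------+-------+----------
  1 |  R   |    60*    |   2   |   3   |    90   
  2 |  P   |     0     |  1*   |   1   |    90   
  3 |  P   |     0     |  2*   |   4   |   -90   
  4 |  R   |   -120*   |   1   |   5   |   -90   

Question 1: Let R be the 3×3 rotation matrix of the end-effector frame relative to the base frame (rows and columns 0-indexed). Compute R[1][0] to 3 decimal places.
End-effector x-axis (col 0 of R) = (-0.2500,-0.4330,-0.8660)
R[1][0] = -0.4330

-0.433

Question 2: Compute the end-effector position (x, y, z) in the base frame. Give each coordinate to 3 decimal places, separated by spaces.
after link 1: o_1 = (1.5000, 2.5981, 2.0000)
after link 2: o_2 = (2.8660, 2.9641, 2.0000)
after link 3: o_3 = (4.8660, 6.4282, 0.0000)
after link 4: o_4 = (4.4821, 3.7631, -4.3301)

4.482 3.763 -4.330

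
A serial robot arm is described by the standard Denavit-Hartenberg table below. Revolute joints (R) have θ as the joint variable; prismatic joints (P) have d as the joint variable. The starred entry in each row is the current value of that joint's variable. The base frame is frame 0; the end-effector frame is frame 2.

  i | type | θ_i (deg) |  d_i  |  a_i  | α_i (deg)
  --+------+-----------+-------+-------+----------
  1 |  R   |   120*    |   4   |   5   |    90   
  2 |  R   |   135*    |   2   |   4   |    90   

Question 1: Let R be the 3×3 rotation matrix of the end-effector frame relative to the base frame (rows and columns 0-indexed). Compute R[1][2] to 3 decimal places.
End-effector z-axis (col 2 of R) = (-0.3536,0.6124,0.7071)
R[1][2] = 0.6124

0.612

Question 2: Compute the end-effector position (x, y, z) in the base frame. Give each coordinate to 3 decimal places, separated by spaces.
0.646 2.881 6.828

after link 1: o_1 = (-2.5000, 4.3301, 4.0000)
after link 2: o_2 = (0.6463, 2.8806, 6.8284)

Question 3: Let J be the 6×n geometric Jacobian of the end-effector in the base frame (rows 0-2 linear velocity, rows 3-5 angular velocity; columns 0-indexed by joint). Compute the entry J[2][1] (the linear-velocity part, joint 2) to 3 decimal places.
-2.828

axis z_1 = (0.8660,0.5000,0.0000); lever o_n−o_1 = (3.1463,-1.4495,2.8284)
cross product → J_v[:, 1] = (1.4142,-2.4495,-2.8284)
J_ω[:, 1] = z_1
entry J[2][1] = -2.8284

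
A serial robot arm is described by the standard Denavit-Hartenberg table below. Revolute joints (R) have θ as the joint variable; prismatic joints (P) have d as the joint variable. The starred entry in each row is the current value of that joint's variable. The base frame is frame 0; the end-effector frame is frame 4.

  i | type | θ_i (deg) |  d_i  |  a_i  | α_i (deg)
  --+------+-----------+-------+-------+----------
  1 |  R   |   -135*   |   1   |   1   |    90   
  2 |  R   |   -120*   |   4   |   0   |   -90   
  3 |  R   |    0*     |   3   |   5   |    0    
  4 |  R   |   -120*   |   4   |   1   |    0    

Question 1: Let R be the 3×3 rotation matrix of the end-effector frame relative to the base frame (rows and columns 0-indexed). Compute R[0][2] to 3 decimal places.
-0.612

End-effector z-axis (col 2 of R) = (-0.6124,-0.6124,-0.5000)
R[0][2] = -0.6124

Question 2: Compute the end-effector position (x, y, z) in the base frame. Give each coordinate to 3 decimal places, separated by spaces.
-6.844 0.038 -6.397

after link 1: o_1 = (-0.7071, -0.7071, 1.0000)
after link 2: o_2 = (-3.5355, 2.1213, 1.0000)
after link 3: o_3 = (-3.6049, 2.0520, -4.8301)
after link 4: o_4 = (-6.8435, 0.0381, -6.3971)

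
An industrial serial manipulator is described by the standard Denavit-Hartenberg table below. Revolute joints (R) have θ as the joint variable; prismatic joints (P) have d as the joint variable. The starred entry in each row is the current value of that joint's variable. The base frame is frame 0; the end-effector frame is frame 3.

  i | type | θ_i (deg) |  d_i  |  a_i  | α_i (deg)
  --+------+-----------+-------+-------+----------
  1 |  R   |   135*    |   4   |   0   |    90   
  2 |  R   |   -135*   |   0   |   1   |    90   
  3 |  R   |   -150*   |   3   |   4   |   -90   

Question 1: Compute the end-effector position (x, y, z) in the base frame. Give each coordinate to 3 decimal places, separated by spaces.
-1.146 -1.682 7.864

after link 1: o_1 = (0.0000, 0.0000, 4.0000)
after link 2: o_2 = (0.5000, -0.5000, 3.2929)
after link 3: o_3 = (-1.1463, -1.6822, 7.8637)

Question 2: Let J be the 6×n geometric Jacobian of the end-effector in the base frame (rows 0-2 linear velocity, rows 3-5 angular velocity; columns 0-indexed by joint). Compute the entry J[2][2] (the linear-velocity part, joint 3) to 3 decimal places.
axis z_2 = (0.5000,-0.5000,0.7071); lever o_n−o_2 = (-1.6463,-1.1822,4.5708)
cross product → J_v[:, 2] = (-1.4495,-3.4495,-1.4142)
J_ω[:, 2] = z_2
entry J[2][2] = -1.4142

-1.414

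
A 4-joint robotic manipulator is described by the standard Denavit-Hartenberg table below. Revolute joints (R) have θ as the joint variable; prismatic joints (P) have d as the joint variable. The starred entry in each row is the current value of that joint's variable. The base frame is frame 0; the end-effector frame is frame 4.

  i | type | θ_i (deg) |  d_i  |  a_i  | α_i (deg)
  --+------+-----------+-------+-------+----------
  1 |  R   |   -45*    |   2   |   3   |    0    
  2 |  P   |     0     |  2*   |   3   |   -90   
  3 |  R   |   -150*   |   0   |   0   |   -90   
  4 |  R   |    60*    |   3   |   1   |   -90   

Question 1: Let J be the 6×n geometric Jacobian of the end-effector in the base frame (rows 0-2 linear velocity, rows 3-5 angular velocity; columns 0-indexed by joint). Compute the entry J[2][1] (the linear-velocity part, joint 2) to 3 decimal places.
prismatic axis z_1 = (0.0000,0.0000,1.0000)
J_v[:, 1] = z_1; J_ω[:, 1] = (0,0,0)
entry J[2][1] = 1.0000

1.000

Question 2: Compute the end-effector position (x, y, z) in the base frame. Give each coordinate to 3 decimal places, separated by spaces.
after link 1: o_1 = (2.1213, -2.1213, 2.0000)
after link 2: o_2 = (4.2426, -4.2426, 4.0000)
after link 3: o_3 = (4.2426, -4.2426, 4.0000)
after link 4: o_4 = (4.3847, -5.6095, 6.8481)

4.385 -5.609 6.848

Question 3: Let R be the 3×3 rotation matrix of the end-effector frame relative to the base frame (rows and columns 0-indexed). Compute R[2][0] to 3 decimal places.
End-effector x-axis (col 0 of R) = (-0.9186,-0.3062,0.2500)
R[2][0] = 0.2500

0.250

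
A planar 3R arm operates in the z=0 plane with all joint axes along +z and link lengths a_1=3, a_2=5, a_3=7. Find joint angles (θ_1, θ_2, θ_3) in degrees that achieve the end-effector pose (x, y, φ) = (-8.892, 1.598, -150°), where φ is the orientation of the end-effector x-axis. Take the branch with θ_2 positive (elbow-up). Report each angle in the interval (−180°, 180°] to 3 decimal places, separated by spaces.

59.994 90.005 60.001

wrist centre = target − a_3·(cos φ, sin φ) = (-2.8298, 5.0980)
cos θ_2 = (33.9975−3²−5²)/(2·3·5) = -0.0001; θ_2 = 90.0048° (elbow-up)
β = atan2(5.0980,-2.8298) = 119.0340°; ψ = atan2(5.0000,2.9996) = 59.0398°
θ_1 = β − ψ = 59.9942°
θ_3 = φ − θ_1 − θ_2 = 60.0010° (wrapped to (-180°,180°])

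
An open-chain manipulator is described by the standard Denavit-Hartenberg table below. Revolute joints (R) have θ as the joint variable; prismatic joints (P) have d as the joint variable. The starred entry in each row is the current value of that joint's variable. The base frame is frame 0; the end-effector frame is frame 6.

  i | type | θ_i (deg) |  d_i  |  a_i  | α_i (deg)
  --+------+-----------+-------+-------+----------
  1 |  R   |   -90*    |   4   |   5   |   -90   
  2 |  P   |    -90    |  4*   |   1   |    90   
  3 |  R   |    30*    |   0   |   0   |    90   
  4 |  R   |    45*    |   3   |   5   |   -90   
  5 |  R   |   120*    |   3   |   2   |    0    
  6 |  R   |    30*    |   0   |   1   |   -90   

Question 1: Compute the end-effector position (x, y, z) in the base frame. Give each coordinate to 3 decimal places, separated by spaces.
after link 1: o_1 = (0.0000, -5.0000, 4.0000)
after link 2: o_2 = (4.0000, -5.0000, 5.0000)
after link 3: o_3 = (4.0000, -5.0000, 5.0000)
after link 4: o_4 = (3.1697, -1.4645, 9.5619)
after link 5: o_5 = (3.2555, -0.0503, 6.2463)
after link 6: o_6 = (3.3823, -0.6626, 5.4660)

3.382 -0.663 5.466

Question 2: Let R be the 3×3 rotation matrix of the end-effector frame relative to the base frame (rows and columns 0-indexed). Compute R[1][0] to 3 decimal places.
End-effector x-axis (col 0 of R) = (0.1268,-0.6124,-0.7803)
R[1][0] = -0.6124

-0.612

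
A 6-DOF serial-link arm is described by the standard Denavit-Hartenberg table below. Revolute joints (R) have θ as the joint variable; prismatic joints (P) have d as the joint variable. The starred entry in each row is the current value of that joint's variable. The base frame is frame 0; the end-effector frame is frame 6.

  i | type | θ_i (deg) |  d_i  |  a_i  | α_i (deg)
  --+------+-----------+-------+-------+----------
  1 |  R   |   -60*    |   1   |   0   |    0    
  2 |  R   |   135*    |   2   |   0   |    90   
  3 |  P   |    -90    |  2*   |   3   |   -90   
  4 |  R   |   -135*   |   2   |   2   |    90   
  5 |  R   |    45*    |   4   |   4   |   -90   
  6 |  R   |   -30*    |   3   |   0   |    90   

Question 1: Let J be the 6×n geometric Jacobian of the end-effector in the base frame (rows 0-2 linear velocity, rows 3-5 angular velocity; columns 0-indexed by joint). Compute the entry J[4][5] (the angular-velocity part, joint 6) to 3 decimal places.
0.812

axis z_5 = (-0.3000,0.8124,-0.5000); lever o_n−o_5 = (-0.8999,2.4373,-1.5000)
cross product → J_v[:, 5] = (-0.0000,-0.0000,0.0000)
J_ω[:, 5] = z_5
entry J[4][5] = 0.8124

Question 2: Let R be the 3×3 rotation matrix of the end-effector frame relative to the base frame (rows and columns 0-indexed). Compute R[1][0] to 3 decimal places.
0.571

End-effector x-axis (col 0 of R) = (0.2352,0.5709,0.7866)
R[1][0] = 0.5709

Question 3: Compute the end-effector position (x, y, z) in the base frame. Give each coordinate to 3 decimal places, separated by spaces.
after link 1: o_1 = (0.0000, 0.0000, 1.0000)
after link 2: o_2 = (0.0000, 0.0000, 3.0000)
after link 3: o_3 = (1.9319, -0.5176, 0.0000)
after link 4: o_4 = (3.8155, 1.0482, 1.4142)
after link 5: o_5 = (3.7474, 3.9947, 6.2426)
after link 6: o_6 = (2.8475, 6.4319, 4.7426)

2.848 6.432 4.743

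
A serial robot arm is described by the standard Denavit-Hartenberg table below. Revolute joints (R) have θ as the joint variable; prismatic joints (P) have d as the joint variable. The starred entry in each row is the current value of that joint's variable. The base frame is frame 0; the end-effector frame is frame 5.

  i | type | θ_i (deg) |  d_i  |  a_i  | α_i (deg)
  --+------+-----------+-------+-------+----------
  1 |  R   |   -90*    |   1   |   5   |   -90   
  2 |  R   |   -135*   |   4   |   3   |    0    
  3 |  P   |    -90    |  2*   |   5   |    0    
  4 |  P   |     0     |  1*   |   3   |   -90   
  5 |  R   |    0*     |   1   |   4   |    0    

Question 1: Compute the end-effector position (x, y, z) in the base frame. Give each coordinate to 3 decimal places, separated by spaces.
7.000 6.314 -4.657

after link 1: o_1 = (0.0000, -5.0000, 1.0000)
after link 2: o_2 = (4.0000, -2.8787, 3.1213)
after link 3: o_3 = (6.0000, 0.6569, -0.4142)
after link 4: o_4 = (7.0000, 2.7782, -2.5355)
after link 5: o_5 = (7.0000, 6.3137, -4.6569)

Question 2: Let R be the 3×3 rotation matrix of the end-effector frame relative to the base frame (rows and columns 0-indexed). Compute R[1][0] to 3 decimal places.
0.707

End-effector x-axis (col 0 of R) = (-0.0000,0.7071,-0.7071)
R[1][0] = 0.7071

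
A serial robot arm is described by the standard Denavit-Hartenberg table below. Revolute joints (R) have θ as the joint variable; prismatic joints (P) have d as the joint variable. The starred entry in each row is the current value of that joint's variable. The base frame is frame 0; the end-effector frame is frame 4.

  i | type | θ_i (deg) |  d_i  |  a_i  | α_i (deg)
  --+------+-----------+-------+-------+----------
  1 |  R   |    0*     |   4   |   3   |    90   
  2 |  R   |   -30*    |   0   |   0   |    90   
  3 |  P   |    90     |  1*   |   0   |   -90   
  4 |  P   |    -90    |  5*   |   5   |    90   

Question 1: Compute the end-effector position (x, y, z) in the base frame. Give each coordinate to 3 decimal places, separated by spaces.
after link 1: o_1 = (3.0000, 0.0000, 4.0000)
after link 2: o_2 = (3.0000, 0.0000, 4.0000)
after link 3: o_3 = (2.5000, -0.0000, 3.1340)
after link 4: o_4 = (-4.3301, -0.0000, 1.3038)

-4.330 -0.000 1.304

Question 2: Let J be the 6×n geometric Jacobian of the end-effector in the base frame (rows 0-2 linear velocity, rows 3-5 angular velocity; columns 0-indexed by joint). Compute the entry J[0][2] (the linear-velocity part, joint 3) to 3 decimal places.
-0.500

prismatic axis z_2 = (-0.5000,-0.0000,-0.8660)
J_v[:, 2] = z_2; J_ω[:, 2] = (0,0,0)
entry J[0][2] = -0.5000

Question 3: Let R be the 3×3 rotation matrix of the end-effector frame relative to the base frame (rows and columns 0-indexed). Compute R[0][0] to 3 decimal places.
-0.500

End-effector x-axis (col 0 of R) = (-0.5000,-0.0000,-0.8660)
R[0][0] = -0.5000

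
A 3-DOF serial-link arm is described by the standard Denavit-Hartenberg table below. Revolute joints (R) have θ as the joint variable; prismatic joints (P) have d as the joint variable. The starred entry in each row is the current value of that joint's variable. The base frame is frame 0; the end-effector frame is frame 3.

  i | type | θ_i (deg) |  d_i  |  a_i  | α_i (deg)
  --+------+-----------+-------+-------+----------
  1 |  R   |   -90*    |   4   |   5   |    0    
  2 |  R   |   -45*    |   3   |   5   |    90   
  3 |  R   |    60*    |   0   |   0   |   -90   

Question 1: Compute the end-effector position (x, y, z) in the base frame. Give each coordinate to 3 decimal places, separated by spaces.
-3.536 -8.536 7.000

after link 1: o_1 = (0.0000, -5.0000, 4.0000)
after link 2: o_2 = (-3.5355, -8.5355, 7.0000)
after link 3: o_3 = (-3.5355, -8.5355, 7.0000)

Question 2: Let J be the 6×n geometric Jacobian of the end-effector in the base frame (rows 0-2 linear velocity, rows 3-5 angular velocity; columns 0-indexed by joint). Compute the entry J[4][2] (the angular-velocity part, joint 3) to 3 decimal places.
axis z_2 = (-0.7071,0.7071,0.0000); lever o_n−o_2 = (0.0000,0.0000,0.0000)
cross product → J_v[:, 2] = (0.0000,0.0000,-0.0000)
J_ω[:, 2] = z_2
entry J[4][2] = 0.7071

0.707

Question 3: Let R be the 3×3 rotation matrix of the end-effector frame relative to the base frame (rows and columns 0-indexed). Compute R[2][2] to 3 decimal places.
End-effector z-axis (col 2 of R) = (0.6124,0.6124,0.5000)
R[2][2] = 0.5000

0.500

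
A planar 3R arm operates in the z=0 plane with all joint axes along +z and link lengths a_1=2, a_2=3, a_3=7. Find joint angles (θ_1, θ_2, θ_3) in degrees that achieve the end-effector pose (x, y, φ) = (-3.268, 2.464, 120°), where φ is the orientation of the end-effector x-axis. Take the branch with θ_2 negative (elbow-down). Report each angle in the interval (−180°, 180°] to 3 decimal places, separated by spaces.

wrist centre = target − a_3·(cos φ, sin φ) = (0.2320, -3.5982)
cos θ_2 = (13.0007−2²−3²)/(2·2·3) = 0.0001; θ_2 = -89.9966° (elbow-down)
β = atan2(-3.5982,0.2320) = -86.3108°; ψ = atan2(-3.0000,2.0002) = -56.3076°
θ_1 = β − ψ = -30.0032°
θ_3 = φ − θ_1 − θ_2 = -120.0001° (wrapped to (-180°,180°])

-30.003 -89.997 -120.000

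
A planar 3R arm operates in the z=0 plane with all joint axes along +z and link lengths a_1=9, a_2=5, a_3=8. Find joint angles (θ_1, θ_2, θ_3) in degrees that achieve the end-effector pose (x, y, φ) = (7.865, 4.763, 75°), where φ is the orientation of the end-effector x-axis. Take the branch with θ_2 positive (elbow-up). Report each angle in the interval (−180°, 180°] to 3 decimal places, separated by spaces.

-59.998 134.997 0.000

wrist centre = target − a_3·(cos φ, sin φ) = (5.7944, -2.9644)
cos θ_2 = (42.3633−9²−5²)/(2·9·5) = -0.7071; θ_2 = 134.9974° (elbow-up)
β = atan2(-2.9644,5.7944) = -27.0940°; ψ = atan2(3.5357,5.4646) = 32.9035°
θ_1 = β − ψ = -59.9975°
θ_3 = φ − θ_1 − θ_2 = 0.0001° (wrapped to (-180°,180°])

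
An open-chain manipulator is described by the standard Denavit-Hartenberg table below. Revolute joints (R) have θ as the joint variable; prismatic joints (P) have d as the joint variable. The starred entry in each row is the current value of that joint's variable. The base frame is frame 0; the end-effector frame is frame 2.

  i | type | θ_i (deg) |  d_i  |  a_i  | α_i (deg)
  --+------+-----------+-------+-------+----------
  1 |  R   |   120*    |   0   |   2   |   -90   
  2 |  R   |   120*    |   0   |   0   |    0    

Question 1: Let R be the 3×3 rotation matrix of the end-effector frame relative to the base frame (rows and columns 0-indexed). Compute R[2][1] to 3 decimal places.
0.500

End-effector y-axis (col 1 of R) = (0.4330,-0.7500,0.5000)
R[2][1] = 0.5000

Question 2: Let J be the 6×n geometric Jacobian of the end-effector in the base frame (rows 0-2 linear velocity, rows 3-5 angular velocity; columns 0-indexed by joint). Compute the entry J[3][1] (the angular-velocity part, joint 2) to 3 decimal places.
-0.866

axis z_1 = (-0.8660,-0.5000,0.0000); lever o_n−o_1 = (0.0000,0.0000,0.0000)
cross product → J_v[:, 1] = (-0.0000,0.0000,0.0000)
J_ω[:, 1] = z_1
entry J[3][1] = -0.8660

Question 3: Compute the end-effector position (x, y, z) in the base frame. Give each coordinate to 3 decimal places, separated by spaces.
after link 1: o_1 = (-1.0000, 1.7321, 0.0000)
after link 2: o_2 = (-1.0000, 1.7321, 0.0000)

-1.000 1.732 0.000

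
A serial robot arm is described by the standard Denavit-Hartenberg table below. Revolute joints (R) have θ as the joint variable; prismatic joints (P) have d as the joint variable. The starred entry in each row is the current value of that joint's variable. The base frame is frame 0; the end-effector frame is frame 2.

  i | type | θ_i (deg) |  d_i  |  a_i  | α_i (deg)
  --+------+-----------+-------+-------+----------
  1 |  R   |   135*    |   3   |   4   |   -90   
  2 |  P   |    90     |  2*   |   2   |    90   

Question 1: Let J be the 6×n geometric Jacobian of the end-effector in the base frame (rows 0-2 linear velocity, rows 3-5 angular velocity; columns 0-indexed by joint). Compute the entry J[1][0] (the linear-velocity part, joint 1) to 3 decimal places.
-4.243

axis z_0 = ẑ; lever o_n−o_0 = (-4.2426,1.4142,1.0000)
cross product → J_v[:, 0] = (-1.4142,-4.2426,0.0000)
J_ω[:, 0] = z_0
entry J[1][0] = -4.2426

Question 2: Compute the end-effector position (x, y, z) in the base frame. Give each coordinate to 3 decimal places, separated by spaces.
-4.243 1.414 1.000

after link 1: o_1 = (-2.8284, 2.8284, 3.0000)
after link 2: o_2 = (-4.2426, 1.4142, 1.0000)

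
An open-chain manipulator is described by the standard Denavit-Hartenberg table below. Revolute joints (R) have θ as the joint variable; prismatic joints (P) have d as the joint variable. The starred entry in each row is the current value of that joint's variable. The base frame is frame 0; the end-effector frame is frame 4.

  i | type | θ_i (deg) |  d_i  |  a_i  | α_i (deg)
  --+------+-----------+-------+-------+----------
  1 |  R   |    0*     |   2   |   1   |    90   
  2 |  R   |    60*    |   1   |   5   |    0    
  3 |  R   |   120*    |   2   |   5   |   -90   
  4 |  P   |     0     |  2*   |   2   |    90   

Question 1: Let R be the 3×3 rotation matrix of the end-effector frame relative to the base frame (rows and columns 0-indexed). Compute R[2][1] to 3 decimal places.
-1.000

End-effector y-axis (col 1 of R) = (-0.0000,-0.0000,-1.0000)
R[2][1] = -1.0000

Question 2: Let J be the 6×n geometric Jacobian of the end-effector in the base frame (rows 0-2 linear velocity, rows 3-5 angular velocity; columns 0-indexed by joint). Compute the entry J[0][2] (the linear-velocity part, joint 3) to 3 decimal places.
axis z_2 = (0.0000,-1.0000,0.0000); lever o_n−o_2 = (-7.0000,-2.0000,-2.0000)
cross product → J_v[:, 2] = (2.0000,-0.0000,-7.0000)
J_ω[:, 2] = z_2
entry J[0][2] = 2.0000

2.000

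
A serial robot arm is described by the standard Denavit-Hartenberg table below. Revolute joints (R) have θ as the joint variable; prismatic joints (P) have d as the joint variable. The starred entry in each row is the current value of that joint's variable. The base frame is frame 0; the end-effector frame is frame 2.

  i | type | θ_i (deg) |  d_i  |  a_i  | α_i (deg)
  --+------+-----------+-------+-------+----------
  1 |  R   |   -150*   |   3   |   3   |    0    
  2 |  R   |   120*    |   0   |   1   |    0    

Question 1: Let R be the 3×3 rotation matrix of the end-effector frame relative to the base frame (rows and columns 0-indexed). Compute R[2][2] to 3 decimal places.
1.000

End-effector z-axis (col 2 of R) = (0.0000,0.0000,1.0000)
R[2][2] = 1.0000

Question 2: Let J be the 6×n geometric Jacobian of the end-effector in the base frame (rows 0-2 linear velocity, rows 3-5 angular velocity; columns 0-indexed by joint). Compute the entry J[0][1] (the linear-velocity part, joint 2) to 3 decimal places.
axis z_1 = (0.0000,0.0000,1.0000); lever o_n−o_1 = (0.8660,-0.5000,0.0000)
cross product → J_v[:, 1] = (0.5000,0.8660,-0.0000)
J_ω[:, 1] = z_1
entry J[0][1] = 0.5000

0.500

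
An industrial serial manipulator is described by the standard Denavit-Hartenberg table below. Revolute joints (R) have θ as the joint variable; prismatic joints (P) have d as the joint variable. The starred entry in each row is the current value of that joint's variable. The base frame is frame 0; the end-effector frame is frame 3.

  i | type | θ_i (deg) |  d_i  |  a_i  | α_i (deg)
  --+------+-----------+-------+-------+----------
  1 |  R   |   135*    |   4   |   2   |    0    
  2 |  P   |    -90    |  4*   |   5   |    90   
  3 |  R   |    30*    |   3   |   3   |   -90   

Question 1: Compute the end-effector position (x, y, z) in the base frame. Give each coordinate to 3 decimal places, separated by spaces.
after link 1: o_1 = (-1.4142, 1.4142, 4.0000)
after link 2: o_2 = (2.1213, 4.9497, 8.0000)
after link 3: o_3 = (6.0798, 4.6655, 9.5000)

6.080 4.666 9.500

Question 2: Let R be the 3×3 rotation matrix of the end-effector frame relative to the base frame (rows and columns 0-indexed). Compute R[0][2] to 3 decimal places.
End-effector z-axis (col 2 of R) = (-0.3536,-0.3536,0.8660)
R[0][2] = -0.3536

-0.354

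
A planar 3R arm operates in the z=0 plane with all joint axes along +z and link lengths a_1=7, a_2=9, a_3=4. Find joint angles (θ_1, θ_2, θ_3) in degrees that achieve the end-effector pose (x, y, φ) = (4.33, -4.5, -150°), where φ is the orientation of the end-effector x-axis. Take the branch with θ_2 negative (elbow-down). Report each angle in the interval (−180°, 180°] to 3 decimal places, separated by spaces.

wrist centre = target − a_3·(cos φ, sin φ) = (7.7941, -2.5000)
cos θ_2 = (66.9980−7²−9²)/(2·7·9) = -0.5000; θ_2 = -120.0010° (elbow-down)
β = atan2(-2.5000,7.7941) = -17.7839°; ψ = atan2(-7.7941,2.4999) = -72.2171°
θ_1 = β − ψ = 54.4332°
θ_3 = φ − θ_1 − θ_2 = -84.4322° (wrapped to (-180°,180°])

54.433 -120.001 -84.432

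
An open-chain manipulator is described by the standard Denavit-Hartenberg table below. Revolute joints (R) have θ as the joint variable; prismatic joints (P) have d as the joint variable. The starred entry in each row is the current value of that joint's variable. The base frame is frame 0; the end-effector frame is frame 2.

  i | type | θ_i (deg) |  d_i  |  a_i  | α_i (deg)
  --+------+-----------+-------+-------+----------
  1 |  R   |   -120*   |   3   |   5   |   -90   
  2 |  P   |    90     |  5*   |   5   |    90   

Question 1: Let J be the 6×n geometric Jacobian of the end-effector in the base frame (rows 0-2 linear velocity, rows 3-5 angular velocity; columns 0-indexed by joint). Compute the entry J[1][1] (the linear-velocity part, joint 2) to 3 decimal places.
prismatic axis z_1 = (0.8660,-0.5000,0.0000)
J_v[:, 1] = z_1; J_ω[:, 1] = (0,0,0)
entry J[1][1] = -0.5000

-0.500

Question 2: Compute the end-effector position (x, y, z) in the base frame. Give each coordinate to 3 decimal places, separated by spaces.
after link 1: o_1 = (-2.5000, -4.3301, 3.0000)
after link 2: o_2 = (1.8301, -6.8301, -2.0000)

1.830 -6.830 -2.000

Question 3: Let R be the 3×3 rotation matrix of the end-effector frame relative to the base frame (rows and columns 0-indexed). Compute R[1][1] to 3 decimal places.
End-effector y-axis (col 1 of R) = (0.8660,-0.5000,0.0000)
R[1][1] = -0.5000

-0.500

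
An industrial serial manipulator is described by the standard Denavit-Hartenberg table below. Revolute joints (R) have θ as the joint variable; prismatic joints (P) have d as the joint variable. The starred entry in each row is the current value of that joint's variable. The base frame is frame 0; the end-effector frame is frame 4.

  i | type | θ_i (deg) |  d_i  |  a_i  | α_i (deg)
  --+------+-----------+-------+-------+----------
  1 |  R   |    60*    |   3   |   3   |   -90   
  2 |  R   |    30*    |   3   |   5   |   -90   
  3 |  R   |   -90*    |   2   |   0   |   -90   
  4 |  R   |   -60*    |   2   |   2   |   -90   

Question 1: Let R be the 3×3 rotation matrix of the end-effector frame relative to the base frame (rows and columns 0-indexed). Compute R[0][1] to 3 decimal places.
End-effector y-axis (col 1 of R) = (-0.4330,-0.7500,0.5000)
R[0][1] = -0.4330

-0.433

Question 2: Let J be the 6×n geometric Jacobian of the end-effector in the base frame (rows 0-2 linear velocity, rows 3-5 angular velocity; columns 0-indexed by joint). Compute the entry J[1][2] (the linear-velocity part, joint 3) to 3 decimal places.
axis z_2 = (-0.2500,-0.4330,-0.8660); lever o_n−o_2 = (-0.9330,0.3840,-4.2321)
cross product → J_v[:, 2] = (2.1651,-0.2500,-0.5000)
J_ω[:, 2] = z_2
entry J[1][2] = -0.2500

-0.250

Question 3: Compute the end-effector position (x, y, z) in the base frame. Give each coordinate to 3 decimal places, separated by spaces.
0.134 8.232 -3.732

after link 1: o_1 = (1.5000, 2.5981, 3.0000)
after link 2: o_2 = (1.0670, 7.8481, 0.5000)
after link 3: o_3 = (0.5670, 6.9821, -1.2321)
after link 4: o_4 = (0.1340, 8.2321, -3.7321)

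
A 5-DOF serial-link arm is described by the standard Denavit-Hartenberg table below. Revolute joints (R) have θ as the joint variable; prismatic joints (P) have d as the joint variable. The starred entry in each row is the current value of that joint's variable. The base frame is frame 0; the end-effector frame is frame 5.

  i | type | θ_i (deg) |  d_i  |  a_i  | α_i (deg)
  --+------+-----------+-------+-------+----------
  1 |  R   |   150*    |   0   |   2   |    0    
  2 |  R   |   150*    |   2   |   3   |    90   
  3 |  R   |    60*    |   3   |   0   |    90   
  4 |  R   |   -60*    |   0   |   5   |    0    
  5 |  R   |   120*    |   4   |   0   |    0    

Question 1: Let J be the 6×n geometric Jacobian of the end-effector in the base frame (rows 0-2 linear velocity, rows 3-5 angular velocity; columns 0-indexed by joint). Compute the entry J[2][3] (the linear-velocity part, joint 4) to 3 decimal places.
3.750

axis z_3 = (0.4330,-0.7500,-0.5000); lever o_n−o_3 = (6.1071,-1.9175,0.1651)
cross product → J_v[:, 3] = (-1.0825,-3.1250,3.7500)
J_ω[:, 3] = z_3
entry J[2][3] = 3.7500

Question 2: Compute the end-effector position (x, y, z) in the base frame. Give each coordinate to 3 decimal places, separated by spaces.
3.277 -5.016 2.165

after link 1: o_1 = (-1.7321, 1.0000, 0.0000)
after link 2: o_2 = (-0.2321, -1.5981, 2.0000)
after link 3: o_3 = (-2.8301, -3.0981, 2.0000)
after link 4: o_4 = (1.5449, -2.0155, 4.1651)
after link 5: o_5 = (3.2769, -5.0155, 2.1651)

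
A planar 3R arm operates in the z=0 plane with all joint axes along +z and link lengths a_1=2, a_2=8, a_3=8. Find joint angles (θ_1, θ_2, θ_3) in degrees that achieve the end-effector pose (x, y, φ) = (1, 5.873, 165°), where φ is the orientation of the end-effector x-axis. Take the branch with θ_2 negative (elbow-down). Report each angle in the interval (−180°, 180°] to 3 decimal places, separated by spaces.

60.002 -45.003 150.001

wrist centre = target − a_3·(cos φ, sin φ) = (8.7274, 3.8024)
cos θ_2 = (90.6262−2²−8²)/(2·2·8) = 0.7071; θ_2 = -45.0030° (elbow-down)
β = atan2(3.8024,8.7274) = 23.5423°; ψ = atan2(-5.6571,7.6566) = -36.4593°
θ_1 = β − ψ = 60.0016°
θ_3 = φ − θ_1 − θ_2 = 150.0014° (wrapped to (-180°,180°])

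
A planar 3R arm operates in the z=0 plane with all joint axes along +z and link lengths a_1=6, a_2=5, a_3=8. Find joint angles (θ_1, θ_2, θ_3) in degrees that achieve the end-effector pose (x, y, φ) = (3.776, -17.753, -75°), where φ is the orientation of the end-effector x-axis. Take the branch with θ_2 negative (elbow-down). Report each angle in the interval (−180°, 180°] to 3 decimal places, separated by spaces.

-59.999 -45.007 30.006

wrist centre = target − a_3·(cos φ, sin φ) = (1.7054, -10.0256)
cos θ_2 = (103.4211−6²−5²)/(2·6·5) = 0.7070; θ_2 = -45.0072° (elbow-down)
β = atan2(-10.0256,1.7054) = -80.3459°; ψ = atan2(-3.5360,9.5351) = -20.3467°
θ_1 = β − ψ = -59.9991°
θ_3 = φ − θ_1 − θ_2 = 30.0063° (wrapped to (-180°,180°])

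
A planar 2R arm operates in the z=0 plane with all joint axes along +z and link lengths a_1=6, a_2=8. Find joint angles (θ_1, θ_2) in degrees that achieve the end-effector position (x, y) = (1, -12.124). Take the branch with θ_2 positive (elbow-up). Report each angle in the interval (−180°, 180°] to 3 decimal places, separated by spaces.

-120.003 60.006

cos θ_2 = (147.9914−6²−8²)/(2·6·8) = 0.4999; θ_2 = 60.0059° (elbow-up)
β = atan2(-12.1240,1.0000) = -85.2849°; ψ = atan2(6.9286,9.9993) = 34.7185°
θ_1 = β − ψ = -120.0034°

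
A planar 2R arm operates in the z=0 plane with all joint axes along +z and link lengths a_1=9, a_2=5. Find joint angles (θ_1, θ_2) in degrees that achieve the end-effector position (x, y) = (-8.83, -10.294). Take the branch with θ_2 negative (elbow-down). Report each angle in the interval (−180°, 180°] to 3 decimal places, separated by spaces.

cos θ_2 = (183.9353−9²−5²)/(2·9·5) = 0.8659; θ_2 = -30.0088° (elbow-down)
β = atan2(-10.2940,-8.8300) = -130.6224°; ψ = atan2(-2.5007,13.3297) = -10.6252°
θ_1 = β − ψ = -119.9971°

-119.997 -30.009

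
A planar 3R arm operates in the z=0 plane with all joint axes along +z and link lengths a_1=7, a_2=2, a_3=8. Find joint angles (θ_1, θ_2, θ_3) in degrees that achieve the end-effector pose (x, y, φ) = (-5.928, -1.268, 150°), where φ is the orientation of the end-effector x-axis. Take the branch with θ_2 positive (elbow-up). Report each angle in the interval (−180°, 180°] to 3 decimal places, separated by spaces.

wrist centre = target − a_3·(cos φ, sin φ) = (1.0002, -5.2680)
cos θ_2 = (28.7522−7²−2²)/(2·7·2) = -0.8660; θ_2 = 149.9961° (elbow-up)
β = atan2(-5.2680,1.0002) = -79.2496°; ψ = atan2(1.0001,5.2680) = 10.7495°
θ_1 = β − ψ = -89.9991°
θ_3 = φ − θ_1 − θ_2 = 90.0029° (wrapped to (-180°,180°])

-89.999 149.996 90.003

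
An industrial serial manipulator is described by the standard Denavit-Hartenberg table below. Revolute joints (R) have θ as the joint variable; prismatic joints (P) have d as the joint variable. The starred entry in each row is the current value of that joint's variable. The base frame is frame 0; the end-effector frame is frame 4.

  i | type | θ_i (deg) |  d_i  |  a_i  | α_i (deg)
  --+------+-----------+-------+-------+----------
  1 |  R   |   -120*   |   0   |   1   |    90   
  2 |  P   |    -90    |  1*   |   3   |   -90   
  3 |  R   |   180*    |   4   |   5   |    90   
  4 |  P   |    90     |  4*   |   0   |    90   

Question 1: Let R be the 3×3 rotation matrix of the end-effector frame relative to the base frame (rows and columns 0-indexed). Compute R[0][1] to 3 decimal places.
End-effector y-axis (col 1 of R) = (0.8660,-0.5000,-0.0000)
R[0][1] = 0.8660

0.866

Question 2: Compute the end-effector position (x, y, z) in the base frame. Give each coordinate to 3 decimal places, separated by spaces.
0.098 -5.830 2.000

after link 1: o_1 = (-0.5000, -0.8660, 0.0000)
after link 2: o_2 = (-1.3660, -0.3660, -3.0000)
after link 3: o_3 = (-3.3660, -3.8301, 2.0000)
after link 4: o_4 = (0.0981, -5.8301, 2.0000)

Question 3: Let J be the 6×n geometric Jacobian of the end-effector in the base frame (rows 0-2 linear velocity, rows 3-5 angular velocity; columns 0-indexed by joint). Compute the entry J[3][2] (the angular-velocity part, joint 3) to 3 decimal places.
axis z_2 = (-0.5000,-0.8660,0.0000); lever o_n−o_2 = (1.4641,-5.4641,5.0000)
cross product → J_v[:, 2] = (-4.3301,2.5000,4.0000)
J_ω[:, 2] = z_2
entry J[3][2] = -0.5000

-0.500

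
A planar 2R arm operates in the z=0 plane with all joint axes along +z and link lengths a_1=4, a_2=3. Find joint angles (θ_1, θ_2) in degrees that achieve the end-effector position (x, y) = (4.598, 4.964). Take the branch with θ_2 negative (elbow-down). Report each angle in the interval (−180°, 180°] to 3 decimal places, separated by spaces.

cos θ_2 = (45.7829−4²−3²)/(2·4·3) = 0.8660; θ_2 = -30.0082° (elbow-down)
β = atan2(4.9640,4.5980) = 47.1920°; ψ = atan2(-1.5004,6.5979) = -12.8113°
θ_1 = β − ψ = 60.0033°

60.003 -30.008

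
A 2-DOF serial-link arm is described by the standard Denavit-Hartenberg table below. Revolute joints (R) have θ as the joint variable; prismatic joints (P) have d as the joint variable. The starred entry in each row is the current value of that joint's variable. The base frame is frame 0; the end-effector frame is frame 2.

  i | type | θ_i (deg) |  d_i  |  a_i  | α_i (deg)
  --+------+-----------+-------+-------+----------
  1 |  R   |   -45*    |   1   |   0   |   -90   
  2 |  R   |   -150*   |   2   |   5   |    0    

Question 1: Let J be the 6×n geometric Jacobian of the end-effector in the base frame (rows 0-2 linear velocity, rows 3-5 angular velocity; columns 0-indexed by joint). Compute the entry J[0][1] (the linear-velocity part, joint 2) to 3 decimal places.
1.768

axis z_1 = (0.7071,0.7071,0.0000); lever o_n−o_1 = (-1.6476,4.4761,2.5000)
cross product → J_v[:, 1] = (1.7678,-1.7678,4.3301)
J_ω[:, 1] = z_1
entry J[0][1] = 1.7678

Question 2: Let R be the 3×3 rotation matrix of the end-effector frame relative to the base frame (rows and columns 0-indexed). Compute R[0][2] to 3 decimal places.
End-effector z-axis (col 2 of R) = (0.7071,0.7071,0.0000)
R[0][2] = 0.7071

0.707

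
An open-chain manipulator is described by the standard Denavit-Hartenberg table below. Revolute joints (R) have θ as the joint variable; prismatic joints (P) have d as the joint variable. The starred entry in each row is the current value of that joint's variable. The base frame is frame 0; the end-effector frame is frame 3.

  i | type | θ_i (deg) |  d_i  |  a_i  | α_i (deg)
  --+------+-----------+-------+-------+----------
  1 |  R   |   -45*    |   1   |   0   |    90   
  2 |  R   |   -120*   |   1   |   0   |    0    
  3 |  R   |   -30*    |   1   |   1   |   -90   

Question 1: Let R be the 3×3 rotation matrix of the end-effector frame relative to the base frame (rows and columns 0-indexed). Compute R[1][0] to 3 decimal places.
0.612

End-effector x-axis (col 0 of R) = (-0.6124,0.6124,-0.5000)
R[1][0] = 0.6124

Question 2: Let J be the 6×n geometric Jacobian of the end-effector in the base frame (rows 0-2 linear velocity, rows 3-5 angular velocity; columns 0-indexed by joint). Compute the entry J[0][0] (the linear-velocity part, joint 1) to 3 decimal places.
0.802

axis z_0 = ẑ; lever o_n−o_0 = (-2.0266,-0.8018,0.5000)
cross product → J_v[:, 0] = (0.8018,-2.0266,0.0000)
J_ω[:, 0] = z_0
entry J[0][0] = 0.8018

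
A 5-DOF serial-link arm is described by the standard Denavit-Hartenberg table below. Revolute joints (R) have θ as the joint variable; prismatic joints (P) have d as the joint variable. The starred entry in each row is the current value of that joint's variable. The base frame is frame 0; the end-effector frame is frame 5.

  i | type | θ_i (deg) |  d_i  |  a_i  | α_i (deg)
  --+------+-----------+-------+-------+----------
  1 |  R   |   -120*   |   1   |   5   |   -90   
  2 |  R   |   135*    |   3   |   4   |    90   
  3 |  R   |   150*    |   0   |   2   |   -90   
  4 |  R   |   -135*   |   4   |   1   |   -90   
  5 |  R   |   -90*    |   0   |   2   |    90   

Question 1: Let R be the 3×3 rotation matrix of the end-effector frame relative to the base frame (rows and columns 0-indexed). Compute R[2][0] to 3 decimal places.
0.354

End-effector x-axis (col 0 of R) = (-0.9268,0.1268,0.3536)
R[2][0] = 0.3536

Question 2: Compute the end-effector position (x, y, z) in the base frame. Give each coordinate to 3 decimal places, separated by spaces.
-4.134 -4.062 0.585

after link 1: o_1 = (-2.5000, -4.3301, 1.0000)
after link 2: o_2 = (1.5123, -3.3806, -1.8284)
after link 3: o_3 = (1.7659, -4.9413, -0.6037)
after link 4: o_4 = (-2.2808, -4.3152, -0.1225)
after link 5: o_5 = (-4.1344, -4.0616, 0.5846)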